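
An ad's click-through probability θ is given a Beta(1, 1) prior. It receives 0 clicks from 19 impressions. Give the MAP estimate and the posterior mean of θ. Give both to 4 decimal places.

θ_MAP = 0.0000, E[θ|data] = 0.0476

Posterior: Beta(1+0, 1+19) = Beta(1, 20).
Since α = 1 ≤ 1 and β > 1, the Beta density is monotone decreasing on [0,1]; the mode is at 0.
Mean = 1/(1+20) = 0.0476.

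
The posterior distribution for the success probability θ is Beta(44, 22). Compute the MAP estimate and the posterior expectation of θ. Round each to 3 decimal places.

Mode = (44−1)/(44+22−2) = 43/64 = 0.672.
Mean = 44/(44+22) = 44/66 = 0.667.

MAP estimate = 0.672, posterior expectation = 0.667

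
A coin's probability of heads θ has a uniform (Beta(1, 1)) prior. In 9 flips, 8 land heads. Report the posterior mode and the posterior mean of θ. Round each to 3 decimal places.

MAP: 0.889. Posterior mean: 0.818.

Posterior: Beta(1+8, 1+1) = Beta(9, 2).
Mode = (9−1)/(9+2−2) = 8/9 = 0.889.
With a flat prior the MAP equals the MLE, 8/9.
Mean = 9/(9+2) = 9/11 = 0.818.
Mode > mean: the posterior has a left tail.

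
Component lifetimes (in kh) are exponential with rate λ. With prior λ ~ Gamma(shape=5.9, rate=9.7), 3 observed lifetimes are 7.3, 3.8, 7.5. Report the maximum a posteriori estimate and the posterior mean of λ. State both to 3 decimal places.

MAP = 0.279, posterior mean = 0.314

Σ times = 18.6. Posterior: Gamma(shape = 5.9+3 = 8.9, rate = 9.7+18.6 = 28.3).
Mode = (α−1)/β = 7.9/28.3 = 0.279.
Mean = α/β = 8.9/28.3 = 0.314.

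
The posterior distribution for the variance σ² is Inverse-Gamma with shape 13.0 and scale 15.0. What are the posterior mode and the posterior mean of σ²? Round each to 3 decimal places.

σ²_MAP = 1.071, E[σ²|data] = 1.250

Mode = β/(α+1) = 15.0/14.0 = 1.071.
Mean = β/(α−1) = 15.0/12.0 = 1.250.
Mean > mode: the posterior has a right tail.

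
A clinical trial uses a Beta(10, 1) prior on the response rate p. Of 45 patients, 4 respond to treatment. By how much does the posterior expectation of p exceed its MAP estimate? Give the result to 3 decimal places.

0.009

Posterior: Beta(10+4, 1+41) = Beta(14, 42).
Mode = (14−1)/(14+42−2) = 13/54 = 0.241.
Mean = 14/(14+42) = 14/56 = 0.250.
Difference = 0.250 − 0.241 = 0.009.
Right-skewed posterior ⇒ mode < mean.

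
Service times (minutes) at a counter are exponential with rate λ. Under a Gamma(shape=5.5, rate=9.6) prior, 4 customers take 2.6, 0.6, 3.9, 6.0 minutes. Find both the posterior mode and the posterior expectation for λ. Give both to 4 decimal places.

λ_MAP = 0.3744, E[λ|data] = 0.4185

Σ times = 13.1. Posterior: Gamma(shape = 5.5+4 = 9.5, rate = 9.6+13.1 = 22.7).
Mode = (α−1)/β = 8.5/22.7 = 0.3744.
Mean = α/β = 9.5/22.7 = 0.4185.
Mean > mode: the posterior has a right tail.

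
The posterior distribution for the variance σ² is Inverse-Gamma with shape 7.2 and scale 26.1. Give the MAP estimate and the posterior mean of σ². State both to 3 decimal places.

MAP = 3.183, posterior mean = 4.210

Mode = β/(α+1) = 26.1/8.2 = 3.183.
Mean = β/(α−1) = 26.1/6.2 = 4.210.
The posterior is right-skewed, so the mean exceeds the mode.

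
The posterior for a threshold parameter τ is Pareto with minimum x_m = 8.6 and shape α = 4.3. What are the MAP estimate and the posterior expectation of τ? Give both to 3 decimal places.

MAP = 8.600; posterior mean = 11.206

The Pareto density is strictly decreasing on [x_m, ∞), so the mode is x_m = 8.600.
Mean = α·x_m/(α−1) = 4.3·8.6/3.3 = 11.206.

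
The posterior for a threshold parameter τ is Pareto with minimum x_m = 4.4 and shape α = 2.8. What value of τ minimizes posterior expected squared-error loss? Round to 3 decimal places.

The Pareto density is strictly decreasing on [x_m, ∞), so the mode is x_m = 4.400.
Mean = α·x_m/(α−1) = 2.8·4.4/1.8 = 6.844.
Squared-error loss ⇒ the optimal estimator is the posterior mean.

6.844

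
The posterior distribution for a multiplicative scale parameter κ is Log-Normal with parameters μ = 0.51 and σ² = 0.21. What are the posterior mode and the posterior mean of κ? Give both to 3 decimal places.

posterior mode = 1.350, posterior mean = 1.850

Mode = exp(μ − σ²) = exp(0.30) = 1.350.
Mean = exp(μ + σ²/2) = exp(0.615) = 1.850.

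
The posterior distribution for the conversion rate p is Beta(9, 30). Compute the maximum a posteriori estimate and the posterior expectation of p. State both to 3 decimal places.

MAP = 0.216; posterior mean = 0.231

Mode = (9−1)/(9+30−2) = 8/37 = 0.216.
Mean = 9/(9+30) = 9/39 = 0.231.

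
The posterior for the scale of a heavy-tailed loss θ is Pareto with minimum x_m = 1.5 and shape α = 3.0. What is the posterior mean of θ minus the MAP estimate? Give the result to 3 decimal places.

The Pareto density is strictly decreasing on [x_m, ∞), so the mode is x_m = 1.500.
Mean = α·x_m/(α−1) = 3.0·1.5/2.0 = 2.250.
Difference = 2.250 − 1.500 = 0.750.

0.750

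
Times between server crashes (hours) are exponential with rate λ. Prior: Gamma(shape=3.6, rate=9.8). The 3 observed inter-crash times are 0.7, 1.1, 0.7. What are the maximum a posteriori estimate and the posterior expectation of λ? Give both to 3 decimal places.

MAP: 0.455. Posterior mean: 0.537.

Σ times = 2.5. Posterior: Gamma(shape = 3.6+3 = 6.6, rate = 9.8+2.5 = 12.3).
Mode = (α−1)/β = 5.6/12.3 = 0.455.
Mean = α/β = 6.6/12.3 = 0.537.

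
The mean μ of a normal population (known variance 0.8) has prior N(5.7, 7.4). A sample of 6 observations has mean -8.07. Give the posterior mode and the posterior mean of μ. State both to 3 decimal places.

Posterior for μ is Normal. Precision-weighted mean: (1/7.4·5.7 + 6/0.8·-8.07) / (1/7.4 + 6/0.8) = -7.826.
A Normal posterior is symmetric, so mode = mean.

MAP = -7.826; posterior mean = -7.826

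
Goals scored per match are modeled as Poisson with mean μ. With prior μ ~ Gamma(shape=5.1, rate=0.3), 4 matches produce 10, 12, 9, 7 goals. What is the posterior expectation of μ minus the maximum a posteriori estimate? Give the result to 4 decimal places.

Σ counts = 38. Posterior: Gamma(shape = 5.1+38 = 43.1, rate = 0.3+4 = 4.3).
Mode = (α−1)/β = 42.1/4.3 = 9.7907.
Mean = α/β = 43.1/4.3 = 10.0233.
Difference = 10.0233 − 9.7907 = 0.2326.
The mean is pulled above the mode by the posterior's right skew.

0.2326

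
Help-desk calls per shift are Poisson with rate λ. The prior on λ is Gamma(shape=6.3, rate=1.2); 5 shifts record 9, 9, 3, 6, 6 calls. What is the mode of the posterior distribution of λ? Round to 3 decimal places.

6.177

Σ counts = 33. Posterior: Gamma(shape = 6.3+33 = 39.3, rate = 1.2+5 = 6.2).
Mode = (α−1)/β = 38.3/6.2 = 6.177.
Mean = α/β = 39.3/6.2 = 6.339.
This is the posterior mode — the MAP estimate.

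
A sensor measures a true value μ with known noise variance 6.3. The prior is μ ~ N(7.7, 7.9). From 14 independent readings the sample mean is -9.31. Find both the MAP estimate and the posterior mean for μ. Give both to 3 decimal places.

MAP: -8.393. Posterior mean: -8.393.

Posterior for μ is Normal. Precision-weighted mean: (1/7.9·7.7 + 14/6.3·-9.31) / (1/7.9 + 14/6.3) = -8.393.
A Normal posterior is symmetric, so mode = mean.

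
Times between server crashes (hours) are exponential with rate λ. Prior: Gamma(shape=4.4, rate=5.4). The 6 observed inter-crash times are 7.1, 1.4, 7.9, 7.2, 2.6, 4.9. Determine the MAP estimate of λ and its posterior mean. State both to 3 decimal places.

Σ times = 31.1. Posterior: Gamma(shape = 4.4+6 = 10.4, rate = 5.4+31.1 = 36.5).
Mode = (α−1)/β = 9.4/36.5 = 0.258.
Mean = α/β = 10.4/36.5 = 0.285.

MAP: 0.258. Posterior mean: 0.285.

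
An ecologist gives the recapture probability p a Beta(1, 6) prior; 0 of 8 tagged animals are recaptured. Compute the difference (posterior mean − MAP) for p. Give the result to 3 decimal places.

0.067

Posterior: Beta(1+0, 6+8) = Beta(1, 14).
Since α = 1 ≤ 1 and β > 1, the Beta density is monotone decreasing on [0,1]; the mode is at 0.
Mean = 1/(1+14) = 0.067.
Difference = 0.067 − 0.000 = 0.067.
Mean > mode: the posterior has a right tail.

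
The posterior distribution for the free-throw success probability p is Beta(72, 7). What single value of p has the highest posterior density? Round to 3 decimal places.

Mode = (72−1)/(72+7−2) = 71/77 = 0.922.
Mean = 72/(72+7) = 72/79 = 0.911.
This is the posterior mode — the MAP estimate.

0.922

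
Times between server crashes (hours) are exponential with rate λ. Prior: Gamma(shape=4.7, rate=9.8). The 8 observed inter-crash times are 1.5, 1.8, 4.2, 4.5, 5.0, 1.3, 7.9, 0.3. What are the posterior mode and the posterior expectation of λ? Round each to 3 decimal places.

Σ times = 26.5. Posterior: Gamma(shape = 4.7+8 = 12.7, rate = 9.8+26.5 = 36.3).
Mode = (α−1)/β = 11.7/36.3 = 0.322.
Mean = α/β = 12.7/36.3 = 0.350.

MAP = 0.322; posterior mean = 0.350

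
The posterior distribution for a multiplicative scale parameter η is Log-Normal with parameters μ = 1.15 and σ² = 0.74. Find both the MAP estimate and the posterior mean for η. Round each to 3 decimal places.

MAP = 1.507, posterior mean = 4.572

Mode = exp(μ − σ²) = exp(0.41) = 1.507.
Mean = exp(μ + σ²/2) = exp(1.520) = 4.572.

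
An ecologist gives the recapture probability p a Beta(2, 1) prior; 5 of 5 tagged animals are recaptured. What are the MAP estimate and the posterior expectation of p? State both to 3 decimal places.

MAP = 1.000; posterior mean = 0.875

Posterior: Beta(2+5, 1+0) = Beta(7, 1).
Since β = 1 ≤ 1 and α > 1, the Beta density is monotone increasing on [0,1]; the mode is at 1.
Mean = 7/(7+1) = 0.875.
The posterior is left-skewed, so the mode exceeds the mean.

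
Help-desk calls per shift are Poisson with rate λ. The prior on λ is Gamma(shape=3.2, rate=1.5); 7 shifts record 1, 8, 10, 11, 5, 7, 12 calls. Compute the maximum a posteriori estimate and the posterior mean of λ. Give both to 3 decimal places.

maximum a posteriori estimate = 6.612, posterior mean = 6.729

Σ counts = 54. Posterior: Gamma(shape = 3.2+54 = 57.2, rate = 1.5+7 = 8.5).
Mode = (α−1)/β = 56.2/8.5 = 6.612.
Mean = α/β = 57.2/8.5 = 6.729.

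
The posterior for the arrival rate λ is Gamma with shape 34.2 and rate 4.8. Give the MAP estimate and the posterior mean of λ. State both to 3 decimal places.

λ_MAP = 6.917, E[λ|data] = 7.125

Mode = (α−1)/β = 33.2/4.8 = 6.917.
Mean = α/β = 34.2/4.8 = 7.125.
The posterior is right-skewed, so the mean exceeds the mode.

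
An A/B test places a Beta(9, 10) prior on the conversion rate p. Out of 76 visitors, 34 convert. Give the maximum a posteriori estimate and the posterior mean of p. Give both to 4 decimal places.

MAP = 0.4516; posterior mean = 0.4526

Posterior: Beta(9+34, 10+42) = Beta(43, 52).
Mode = (43−1)/(43+52−2) = 42/93 = 0.4516.
Mean = 43/(43+52) = 43/95 = 0.4526.
The posterior is right-skewed, so the mean exceeds the mode.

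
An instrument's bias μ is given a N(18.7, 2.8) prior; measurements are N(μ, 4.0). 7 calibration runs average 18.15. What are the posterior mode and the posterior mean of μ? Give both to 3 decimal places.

Posterior for μ is Normal. Precision-weighted mean: (1/2.8·18.7 + 7/4.0·18.15) / (1/2.8 + 7/4.0) = 18.243.
A Normal posterior is symmetric, so mode = mean.

MAP = 18.243, posterior mean = 18.243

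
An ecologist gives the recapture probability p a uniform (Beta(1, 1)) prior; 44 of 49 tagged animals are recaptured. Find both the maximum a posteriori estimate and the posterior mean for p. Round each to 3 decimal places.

Posterior: Beta(1+44, 1+5) = Beta(45, 6).
Mode = (45−1)/(45+6−2) = 44/49 = 0.898.
With a flat prior the MAP equals the MLE, 44/49.
Mean = 45/(45+6) = 45/51 = 0.882.
The mean is pulled below the mode by the posterior's left skew.

MAP = 0.898; posterior mean = 0.882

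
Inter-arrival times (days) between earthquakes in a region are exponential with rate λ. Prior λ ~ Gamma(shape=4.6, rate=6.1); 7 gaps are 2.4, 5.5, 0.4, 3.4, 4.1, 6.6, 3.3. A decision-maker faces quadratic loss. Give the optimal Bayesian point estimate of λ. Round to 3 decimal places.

Σ times = 25.7. Posterior: Gamma(shape = 4.6+7 = 11.6, rate = 6.1+25.7 = 31.8).
Mode = (α−1)/β = 10.6/31.8 = 0.333.
Mean = α/β = 11.6/31.8 = 0.365.
Quadratic loss ⇒ the optimal estimator is the posterior mean.

0.365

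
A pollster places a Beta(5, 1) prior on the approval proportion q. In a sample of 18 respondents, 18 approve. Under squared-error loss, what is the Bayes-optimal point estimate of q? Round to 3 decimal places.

Posterior: Beta(5+18, 1+0) = Beta(23, 1).
Since β = 1 ≤ 1 and α > 1, the Beta density is monotone increasing on [0,1]; the mode is at 1.
Mean = 23/(23+1) = 0.958.
Squared-error loss ⇒ the optimal estimator is the posterior mean.

0.958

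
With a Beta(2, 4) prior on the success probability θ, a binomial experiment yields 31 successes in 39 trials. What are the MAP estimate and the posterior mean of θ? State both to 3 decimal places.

MAP = 0.744, posterior mean = 0.733

Posterior: Beta(2+31, 4+8) = Beta(33, 12).
Mode = (33−1)/(33+12−2) = 32/43 = 0.744.
Mean = 33/(33+12) = 33/45 = 0.733.
Left-skewed posterior ⇒ mean < mode.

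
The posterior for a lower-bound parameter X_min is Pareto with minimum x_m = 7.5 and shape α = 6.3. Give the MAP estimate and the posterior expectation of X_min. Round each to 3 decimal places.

The Pareto density is strictly decreasing on [x_m, ∞), so the mode is x_m = 7.500.
Mean = α·x_m/(α−1) = 6.3·7.5/5.3 = 8.915.
The mean is pulled above the mode by the posterior's right skew.

MAP = 7.500, posterior mean = 8.915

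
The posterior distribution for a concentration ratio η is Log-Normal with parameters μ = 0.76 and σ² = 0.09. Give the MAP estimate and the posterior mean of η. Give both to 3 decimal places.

Mode = exp(μ − σ²) = exp(0.67) = 1.954.
Mean = exp(μ + σ²/2) = exp(0.805) = 2.237.
The posterior is right-skewed, so the mean exceeds the mode.

MAP: 1.954. Posterior mean: 2.237.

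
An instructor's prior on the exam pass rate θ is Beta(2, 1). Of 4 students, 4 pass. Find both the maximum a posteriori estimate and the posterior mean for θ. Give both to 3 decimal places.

MAP = 1.000; posterior mean = 0.857

Posterior: Beta(2+4, 1+0) = Beta(6, 1).
Since β = 1 ≤ 1 and α > 1, the Beta density is monotone increasing on [0,1]; the mode is at 1.
Mean = 6/(6+1) = 0.857.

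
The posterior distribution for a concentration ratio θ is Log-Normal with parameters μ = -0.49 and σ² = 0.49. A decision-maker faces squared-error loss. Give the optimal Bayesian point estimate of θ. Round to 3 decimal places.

Mode = exp(μ − σ²) = exp(-0.98) = 0.375.
Mean = exp(μ + σ²/2) = exp(-0.245) = 0.783.
Squared-error loss ⇒ the optimal estimator is the posterior mean.

0.783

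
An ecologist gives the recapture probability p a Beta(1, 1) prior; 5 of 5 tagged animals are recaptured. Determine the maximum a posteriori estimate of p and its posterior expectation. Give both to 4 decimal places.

Posterior: Beta(1+5, 1+0) = Beta(6, 1).
Since β = 1 ≤ 1 and α > 1, the Beta density is monotone increasing on [0,1]; the mode is at 1.
Mean = 6/(6+1) = 0.8571.

MAP: 1.0000. Posterior mean: 0.8571.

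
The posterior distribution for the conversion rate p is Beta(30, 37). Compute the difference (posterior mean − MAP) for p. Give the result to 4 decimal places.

0.0016

Mode = (30−1)/(30+37−2) = 29/65 = 0.4462.
Mean = 30/(30+37) = 30/67 = 0.4478.
Difference = 0.4478 − 0.4462 = 0.0016.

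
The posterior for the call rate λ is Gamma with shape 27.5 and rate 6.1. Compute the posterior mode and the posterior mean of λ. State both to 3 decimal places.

λ_MAP = 4.344, E[λ|data] = 4.508

Mode = (α−1)/β = 26.5/6.1 = 4.344.
Mean = α/β = 27.5/6.1 = 4.508.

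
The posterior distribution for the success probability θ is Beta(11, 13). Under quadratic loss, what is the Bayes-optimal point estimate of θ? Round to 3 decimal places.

0.458

Mode = (11−1)/(11+13−2) = 10/22 = 0.455.
Mean = 11/(11+13) = 11/24 = 0.458.
Quadratic loss ⇒ the optimal estimator is the posterior mean.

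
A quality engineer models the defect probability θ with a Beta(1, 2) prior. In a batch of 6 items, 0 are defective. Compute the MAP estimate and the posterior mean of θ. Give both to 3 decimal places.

MAP: 0.000. Posterior mean: 0.111.

Posterior: Beta(1+0, 2+6) = Beta(1, 8).
Since α = 1 ≤ 1 and β > 1, the Beta density is monotone decreasing on [0,1]; the mode is at 0.
Mean = 1/(1+8) = 0.111.
The mean is pulled above the mode by the posterior's right skew.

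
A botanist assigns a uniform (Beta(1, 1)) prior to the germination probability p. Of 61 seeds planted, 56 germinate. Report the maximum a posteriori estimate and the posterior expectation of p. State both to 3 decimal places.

MAP = 0.918, posterior mean = 0.905

Posterior: Beta(1+56, 1+5) = Beta(57, 6).
Mode = (57−1)/(57+6−2) = 56/61 = 0.918.
With a flat prior the MAP equals the MLE, 56/61.
Mean = 57/(57+6) = 57/63 = 0.905.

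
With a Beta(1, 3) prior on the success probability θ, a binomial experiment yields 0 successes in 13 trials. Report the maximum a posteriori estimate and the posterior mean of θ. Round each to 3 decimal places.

Posterior: Beta(1+0, 3+13) = Beta(1, 16).
Since α = 1 ≤ 1 and β > 1, the Beta density is monotone decreasing on [0,1]; the mode is at 0.
Mean = 1/(1+16) = 0.059.

MAP = 0.000; posterior mean = 0.059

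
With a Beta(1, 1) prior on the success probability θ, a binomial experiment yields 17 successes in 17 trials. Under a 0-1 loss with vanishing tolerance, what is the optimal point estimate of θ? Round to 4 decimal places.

Posterior: Beta(1+17, 1+0) = Beta(18, 1).
Since β = 1 ≤ 1 and α > 1, the Beta density is monotone increasing on [0,1]; the mode is at 1.
Mean = 18/(18+1) = 0.9474.
This is the posterior mode — the MAP estimate.

1.0000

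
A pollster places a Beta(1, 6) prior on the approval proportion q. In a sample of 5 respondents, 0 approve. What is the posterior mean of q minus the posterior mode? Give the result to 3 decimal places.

Posterior: Beta(1+0, 6+5) = Beta(1, 11).
Since α = 1 ≤ 1 and β > 1, the Beta density is monotone decreasing on [0,1]; the mode is at 0.
Mean = 1/(1+11) = 0.083.
Difference = 0.083 − 0.000 = 0.083.

0.083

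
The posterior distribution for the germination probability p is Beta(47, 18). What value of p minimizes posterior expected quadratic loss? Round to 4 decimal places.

Mode = (47−1)/(47+18−2) = 46/63 = 0.7302.
Mean = 47/(47+18) = 47/65 = 0.7231.
Quadratic loss ⇒ the optimal estimator is the posterior mean.

0.7231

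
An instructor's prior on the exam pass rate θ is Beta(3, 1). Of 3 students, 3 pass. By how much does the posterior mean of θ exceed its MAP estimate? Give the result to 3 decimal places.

Posterior: Beta(3+3, 1+0) = Beta(6, 1).
Since β = 1 ≤ 1 and α > 1, the Beta density is monotone increasing on [0,1]; the mode is at 1.
Mean = 6/(6+1) = 0.857.
Difference = 0.857 − 1.000 = -0.143.
The posterior is left-skewed, so the mode exceeds the mean.

-0.143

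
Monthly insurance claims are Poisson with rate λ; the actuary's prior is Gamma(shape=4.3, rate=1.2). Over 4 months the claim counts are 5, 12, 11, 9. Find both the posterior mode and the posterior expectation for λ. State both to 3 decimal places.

MAP = 7.750; posterior mean = 7.942

Σ counts = 37. Posterior: Gamma(shape = 4.3+37 = 41.3, rate = 1.2+4 = 5.2).
Mode = (α−1)/β = 40.3/5.2 = 7.750.
Mean = α/β = 41.3/5.2 = 7.942.
The posterior is right-skewed, so the mean exceeds the mode.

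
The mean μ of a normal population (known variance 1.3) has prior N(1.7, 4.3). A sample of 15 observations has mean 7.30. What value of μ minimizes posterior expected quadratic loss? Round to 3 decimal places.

Posterior for μ is Normal. Precision-weighted mean: (1/4.3·1.7 + 15/1.3·7.30) / (1/4.3 + 15/1.3) = 7.189.
A Normal posterior is symmetric, so mode = mean.
Quadratic loss ⇒ the optimal estimator is the posterior mean.

7.189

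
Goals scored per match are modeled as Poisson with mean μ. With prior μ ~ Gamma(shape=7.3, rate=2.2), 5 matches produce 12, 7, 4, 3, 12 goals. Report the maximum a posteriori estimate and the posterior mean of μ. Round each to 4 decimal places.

Σ counts = 38. Posterior: Gamma(shape = 7.3+38 = 45.3, rate = 2.2+5 = 7.2).
Mode = (α−1)/β = 44.3/7.2 = 6.1528.
Mean = α/β = 45.3/7.2 = 6.2917.
Mean > mode: the posterior has a right tail.

μ_MAP = 6.1528, E[μ|data] = 6.2917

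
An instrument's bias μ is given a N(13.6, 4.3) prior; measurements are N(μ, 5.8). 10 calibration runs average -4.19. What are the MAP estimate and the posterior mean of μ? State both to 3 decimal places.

MAP estimate = -2.076, posterior mean = -2.076

Posterior for μ is Normal. Precision-weighted mean: (1/4.3·13.6 + 10/5.8·-4.19) / (1/4.3 + 10/5.8) = -2.076.
A Normal posterior is symmetric, so mode = mean.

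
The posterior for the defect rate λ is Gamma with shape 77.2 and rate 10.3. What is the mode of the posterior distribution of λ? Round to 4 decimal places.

7.3981

Mode = (α−1)/β = 76.2/10.3 = 7.3981.
Mean = α/β = 77.2/10.3 = 7.4951.
This is the posterior mode — the MAP estimate.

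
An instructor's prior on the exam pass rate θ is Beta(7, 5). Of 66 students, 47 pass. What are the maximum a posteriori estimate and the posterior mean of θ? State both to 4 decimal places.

Posterior: Beta(7+47, 5+19) = Beta(54, 24).
Mode = (54−1)/(54+24−2) = 53/76 = 0.6974.
Mean = 54/(54+24) = 54/78 = 0.6923.

θ_MAP = 0.6974, E[θ|data] = 0.6923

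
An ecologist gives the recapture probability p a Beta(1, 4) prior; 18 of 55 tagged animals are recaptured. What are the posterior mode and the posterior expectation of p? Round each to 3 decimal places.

Posterior: Beta(1+18, 4+37) = Beta(19, 41).
Mode = (19−1)/(19+41−2) = 18/58 = 0.310.
Mean = 19/(19+41) = 19/60 = 0.317.
The posterior is right-skewed, so the mean exceeds the mode.

p_MAP = 0.310, E[p|data] = 0.317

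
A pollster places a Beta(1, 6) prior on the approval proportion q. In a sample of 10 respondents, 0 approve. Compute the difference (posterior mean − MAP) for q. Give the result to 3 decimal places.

Posterior: Beta(1+0, 6+10) = Beta(1, 16).
Since α = 1 ≤ 1 and β > 1, the Beta density is monotone decreasing on [0,1]; the mode is at 0.
Mean = 1/(1+16) = 0.059.
Difference = 0.059 − 0.000 = 0.059.

0.059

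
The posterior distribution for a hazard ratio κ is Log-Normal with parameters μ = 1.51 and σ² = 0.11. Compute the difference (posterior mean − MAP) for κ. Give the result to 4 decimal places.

Mode = exp(μ − σ²) = exp(1.40) = 4.0552.
Mean = exp(μ + σ²/2) = exp(1.565) = 4.7827.
Difference = 4.7827 − 4.0552 = 0.7275.
Right-skewed posterior ⇒ mode < mean.

0.7275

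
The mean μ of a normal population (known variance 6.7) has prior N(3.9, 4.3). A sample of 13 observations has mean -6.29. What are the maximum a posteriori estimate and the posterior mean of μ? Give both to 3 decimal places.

μ_MAP = -5.199, E[μ|data] = -5.199

Posterior for μ is Normal. Precision-weighted mean: (1/4.3·3.9 + 13/6.7·-6.29) / (1/4.3 + 13/6.7) = -5.199.
A Normal posterior is symmetric, so mode = mean.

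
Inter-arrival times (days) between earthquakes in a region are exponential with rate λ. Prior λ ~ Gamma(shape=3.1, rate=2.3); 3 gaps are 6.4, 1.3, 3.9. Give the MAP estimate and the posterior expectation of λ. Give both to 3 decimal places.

MAP estimate = 0.367, posterior expectation = 0.439

Σ times = 11.6. Posterior: Gamma(shape = 3.1+3 = 6.1, rate = 2.3+11.6 = 13.9).
Mode = (α−1)/β = 5.1/13.9 = 0.367.
Mean = α/β = 6.1/13.9 = 0.439.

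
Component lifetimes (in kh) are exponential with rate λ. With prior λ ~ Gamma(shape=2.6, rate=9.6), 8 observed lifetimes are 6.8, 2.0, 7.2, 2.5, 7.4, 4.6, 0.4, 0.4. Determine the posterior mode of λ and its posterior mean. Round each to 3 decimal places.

posterior mode = 0.235, posterior mean = 0.259

Σ times = 31.3. Posterior: Gamma(shape = 2.6+8 = 10.6, rate = 9.6+31.3 = 40.9).
Mode = (α−1)/β = 9.6/40.9 = 0.235.
Mean = α/β = 10.6/40.9 = 0.259.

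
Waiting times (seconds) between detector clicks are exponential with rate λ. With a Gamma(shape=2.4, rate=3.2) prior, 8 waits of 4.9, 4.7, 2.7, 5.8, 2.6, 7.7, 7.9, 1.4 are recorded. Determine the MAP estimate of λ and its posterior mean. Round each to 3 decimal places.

Σ times = 37.7. Posterior: Gamma(shape = 2.4+8 = 10.4, rate = 3.2+37.7 = 40.9).
Mode = (α−1)/β = 9.4/40.9 = 0.230.
Mean = α/β = 10.4/40.9 = 0.254.
Right-skewed posterior ⇒ mode < mean.

MAP = 0.230; posterior mean = 0.254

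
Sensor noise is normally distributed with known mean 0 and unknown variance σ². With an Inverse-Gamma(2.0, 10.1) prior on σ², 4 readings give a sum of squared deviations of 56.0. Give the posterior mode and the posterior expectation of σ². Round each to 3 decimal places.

Posterior: Inverse-Gamma(shape = 2.0+4/2 = 4.0, scale = 10.1+56.0/2 = 38.1).
Mode = β/(α+1) = 38.1/5.0 = 7.620.
Mean = β/(α−1) = 38.1/3.0 = 12.700.

MAP = 7.620; posterior mean = 12.700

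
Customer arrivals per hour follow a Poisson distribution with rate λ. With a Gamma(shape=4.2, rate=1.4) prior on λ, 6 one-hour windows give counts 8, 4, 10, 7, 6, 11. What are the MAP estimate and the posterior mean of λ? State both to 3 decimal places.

Σ counts = 46. Posterior: Gamma(shape = 4.2+46 = 50.2, rate = 1.4+6 = 7.4).
Mode = (α−1)/β = 49.2/7.4 = 6.649.
Mean = α/β = 50.2/7.4 = 6.784.
Right-skewed posterior ⇒ mode < mean.

MAP = 6.649; posterior mean = 6.784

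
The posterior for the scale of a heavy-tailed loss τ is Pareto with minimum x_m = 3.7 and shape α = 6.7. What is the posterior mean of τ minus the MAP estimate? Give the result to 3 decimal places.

The Pareto density is strictly decreasing on [x_m, ∞), so the mode is x_m = 3.700.
Mean = α·x_m/(α−1) = 6.7·3.7/5.7 = 4.349.
Difference = 4.349 − 3.700 = 0.649.
Right-skewed posterior ⇒ mode < mean.

0.649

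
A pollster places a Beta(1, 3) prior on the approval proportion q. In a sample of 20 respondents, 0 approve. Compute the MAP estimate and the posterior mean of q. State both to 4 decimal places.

Posterior: Beta(1+0, 3+20) = Beta(1, 23).
Since α = 1 ≤ 1 and β > 1, the Beta density is monotone decreasing on [0,1]; the mode is at 0.
Mean = 1/(1+23) = 0.0417.
The posterior is right-skewed, so the mean exceeds the mode.

MAP = 0.0000; posterior mean = 0.0417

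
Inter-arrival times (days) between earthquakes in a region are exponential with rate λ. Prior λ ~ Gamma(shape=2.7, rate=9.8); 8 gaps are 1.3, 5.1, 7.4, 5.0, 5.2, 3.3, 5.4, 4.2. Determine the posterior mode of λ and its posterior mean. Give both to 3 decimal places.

MAP: 0.208. Posterior mean: 0.229.

Σ times = 36.9. Posterior: Gamma(shape = 2.7+8 = 10.7, rate = 9.8+36.9 = 46.7).
Mode = (α−1)/β = 9.7/46.7 = 0.208.
Mean = α/β = 10.7/46.7 = 0.229.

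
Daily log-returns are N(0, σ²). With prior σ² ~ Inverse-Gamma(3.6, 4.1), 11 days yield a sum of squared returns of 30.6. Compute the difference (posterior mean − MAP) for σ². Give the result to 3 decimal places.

0.474

Posterior: Inverse-Gamma(shape = 3.6+11/2 = 9.1, scale = 4.1+30.6/2 = 19.4).
Mode = β/(α+1) = 19.4/10.1 = 1.921.
Mean = β/(α−1) = 19.4/8.1 = 2.395.
Difference = 2.395 − 1.921 = 0.474.
The mean is pulled above the mode by the posterior's right skew.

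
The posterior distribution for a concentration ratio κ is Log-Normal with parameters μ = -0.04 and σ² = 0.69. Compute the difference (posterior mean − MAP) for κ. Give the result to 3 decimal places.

0.875

Mode = exp(μ − σ²) = exp(-0.73) = 0.482.
Mean = exp(μ + σ²/2) = exp(0.305) = 1.357.
Difference = 1.357 − 0.482 = 0.875.
The mean is pulled above the mode by the posterior's right skew.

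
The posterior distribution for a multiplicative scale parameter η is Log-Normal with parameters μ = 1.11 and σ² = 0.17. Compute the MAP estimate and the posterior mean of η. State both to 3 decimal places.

MAP = 2.560, posterior mean = 3.304

Mode = exp(μ − σ²) = exp(0.94) = 2.560.
Mean = exp(μ + σ²/2) = exp(1.195) = 3.304.
Right-skewed posterior ⇒ mode < mean.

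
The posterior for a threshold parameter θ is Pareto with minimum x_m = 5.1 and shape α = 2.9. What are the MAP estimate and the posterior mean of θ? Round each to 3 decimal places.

MAP = 5.100, posterior mean = 7.784

The Pareto density is strictly decreasing on [x_m, ∞), so the mode is x_m = 5.100.
Mean = α·x_m/(α−1) = 2.9·5.1/1.9 = 7.784.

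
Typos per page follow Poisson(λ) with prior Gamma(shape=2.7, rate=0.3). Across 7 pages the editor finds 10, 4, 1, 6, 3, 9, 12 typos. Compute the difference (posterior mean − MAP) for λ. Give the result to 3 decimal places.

0.137

Σ counts = 45. Posterior: Gamma(shape = 2.7+45 = 47.7, rate = 0.3+7 = 7.3).
Mode = (α−1)/β = 46.7/7.3 = 6.397.
Mean = α/β = 47.7/7.3 = 6.534.
Difference = 6.534 − 6.397 = 0.137.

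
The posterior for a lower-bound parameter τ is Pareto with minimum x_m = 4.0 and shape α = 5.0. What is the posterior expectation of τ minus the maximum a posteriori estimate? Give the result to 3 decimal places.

The Pareto density is strictly decreasing on [x_m, ∞), so the mode is x_m = 4.000.
Mean = α·x_m/(α−1) = 5.0·4.0/4.0 = 5.000.
Difference = 5.000 − 4.000 = 1.000.

1.000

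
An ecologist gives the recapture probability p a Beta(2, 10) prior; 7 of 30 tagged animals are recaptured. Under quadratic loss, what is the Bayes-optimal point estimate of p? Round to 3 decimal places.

0.214

Posterior: Beta(2+7, 10+23) = Beta(9, 33).
Mode = (9−1)/(9+33−2) = 8/40 = 0.200.
Mean = 9/(9+33) = 9/42 = 0.214.
Quadratic loss ⇒ the optimal estimator is the posterior mean.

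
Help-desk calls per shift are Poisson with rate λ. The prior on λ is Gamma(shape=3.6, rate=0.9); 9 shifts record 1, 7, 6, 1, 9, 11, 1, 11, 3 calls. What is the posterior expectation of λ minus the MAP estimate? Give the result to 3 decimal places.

Σ counts = 50. Posterior: Gamma(shape = 3.6+50 = 53.6, rate = 0.9+9 = 9.9).
Mode = (α−1)/β = 52.6/9.9 = 5.313.
Mean = α/β = 53.6/9.9 = 5.414.
Difference = 5.414 − 5.313 = 0.101.

0.101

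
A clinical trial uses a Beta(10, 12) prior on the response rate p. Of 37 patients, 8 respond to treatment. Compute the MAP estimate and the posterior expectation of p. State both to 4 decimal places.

Posterior: Beta(10+8, 12+29) = Beta(18, 41).
Mode = (18−1)/(18+41−2) = 17/57 = 0.2982.
Mean = 18/(18+41) = 18/59 = 0.3051.

MAP: 0.2982. Posterior mean: 0.3051.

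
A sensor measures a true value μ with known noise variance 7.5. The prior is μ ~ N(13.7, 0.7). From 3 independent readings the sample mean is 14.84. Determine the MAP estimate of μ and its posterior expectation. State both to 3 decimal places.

MAP = 13.949; posterior mean = 13.949

Posterior for μ is Normal. Precision-weighted mean: (1/0.7·13.7 + 3/7.5·14.84) / (1/0.7 + 3/7.5) = 13.949.
A Normal posterior is symmetric, so mode = mean.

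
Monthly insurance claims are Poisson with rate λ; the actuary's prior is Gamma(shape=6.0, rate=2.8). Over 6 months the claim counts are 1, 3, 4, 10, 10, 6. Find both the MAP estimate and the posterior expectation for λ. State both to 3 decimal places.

λ_MAP = 4.432, E[λ|data] = 4.545

Σ counts = 34. Posterior: Gamma(shape = 6.0+34 = 40.0, rate = 2.8+6 = 8.8).
Mode = (α−1)/β = 39.0/8.8 = 4.432.
Mean = α/β = 40.0/8.8 = 4.545.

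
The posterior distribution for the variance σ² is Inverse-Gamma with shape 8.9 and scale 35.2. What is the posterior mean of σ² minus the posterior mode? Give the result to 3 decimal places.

Mode = β/(α+1) = 35.2/9.9 = 3.556.
Mean = β/(α−1) = 35.2/7.9 = 4.456.
Difference = 4.456 − 3.556 = 0.900.
Mean > mode: the posterior has a right tail.

0.900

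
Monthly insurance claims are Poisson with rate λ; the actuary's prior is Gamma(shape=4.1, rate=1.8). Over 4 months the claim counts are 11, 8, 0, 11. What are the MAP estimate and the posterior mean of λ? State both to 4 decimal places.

λ_MAP = 5.7069, E[λ|data] = 5.8793

Σ counts = 30. Posterior: Gamma(shape = 4.1+30 = 34.1, rate = 1.8+4 = 5.8).
Mode = (α−1)/β = 33.1/5.8 = 5.7069.
Mean = α/β = 34.1/5.8 = 5.8793.
Right-skewed posterior ⇒ mode < mean.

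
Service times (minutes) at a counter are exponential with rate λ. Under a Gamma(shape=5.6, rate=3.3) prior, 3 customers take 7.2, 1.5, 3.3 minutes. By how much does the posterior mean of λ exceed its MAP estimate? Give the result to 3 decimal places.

Σ times = 12.0. Posterior: Gamma(shape = 5.6+3 = 8.6, rate = 3.3+12.0 = 15.3).
Mode = (α−1)/β = 7.6/15.3 = 0.497.
Mean = α/β = 8.6/15.3 = 0.562.
Difference = 0.562 − 0.497 = 0.065.

0.065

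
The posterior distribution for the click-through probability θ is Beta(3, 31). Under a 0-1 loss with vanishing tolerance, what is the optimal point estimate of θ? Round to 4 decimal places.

Mode = (3−1)/(3+31−2) = 2/32 = 0.0625.
Mean = 3/(3+31) = 3/34 = 0.0882.
This is the posterior mode — the MAP estimate.

0.0625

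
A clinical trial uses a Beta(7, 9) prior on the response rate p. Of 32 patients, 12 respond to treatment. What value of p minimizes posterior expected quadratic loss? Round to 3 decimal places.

0.396

Posterior: Beta(7+12, 9+20) = Beta(19, 29).
Mode = (19−1)/(19+29−2) = 18/46 = 0.391.
Mean = 19/(19+29) = 19/48 = 0.396.
Quadratic loss ⇒ the optimal estimator is the posterior mean.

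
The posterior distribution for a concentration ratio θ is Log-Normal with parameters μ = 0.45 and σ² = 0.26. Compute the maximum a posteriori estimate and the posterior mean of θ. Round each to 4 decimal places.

Mode = exp(μ − σ²) = exp(0.19) = 1.2092.
Mean = exp(μ + σ²/2) = exp(0.580) = 1.7860.
The mean is pulled above the mode by the posterior's right skew.

MAP: 1.2092. Posterior mean: 1.7860.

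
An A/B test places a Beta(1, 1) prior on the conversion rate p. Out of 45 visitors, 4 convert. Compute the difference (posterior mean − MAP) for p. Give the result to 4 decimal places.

Posterior: Beta(1+4, 1+41) = Beta(5, 42).
Mode = (5−1)/(5+42−2) = 4/45 = 0.0889.
With a flat prior the MAP equals the MLE, 4/45.
Mean = 5/(5+42) = 5/47 = 0.1064.
Difference = 0.1064 − 0.0889 = 0.0175.

0.0175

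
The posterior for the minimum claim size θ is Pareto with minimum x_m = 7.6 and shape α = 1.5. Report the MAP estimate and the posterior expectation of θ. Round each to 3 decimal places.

The Pareto density is strictly decreasing on [x_m, ∞), so the mode is x_m = 7.600.
Mean = α·x_m/(α−1) = 1.5·7.6/0.5 = 22.800.

MAP = 7.600; posterior mean = 22.800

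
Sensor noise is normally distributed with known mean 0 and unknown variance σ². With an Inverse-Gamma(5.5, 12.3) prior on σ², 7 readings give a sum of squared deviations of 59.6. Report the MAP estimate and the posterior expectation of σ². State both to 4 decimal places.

σ²_MAP = 4.2100, E[σ²|data] = 5.2625

Posterior: Inverse-Gamma(shape = 5.5+7/2 = 9.0, scale = 12.3+59.6/2 = 42.1).
Mode = β/(α+1) = 42.1/10.0 = 4.2100.
Mean = β/(α−1) = 42.1/8.0 = 5.2625.
Right-skewed posterior ⇒ mode < mean.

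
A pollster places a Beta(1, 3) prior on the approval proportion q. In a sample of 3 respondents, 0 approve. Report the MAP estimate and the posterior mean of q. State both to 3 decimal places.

Posterior: Beta(1+0, 3+3) = Beta(1, 6).
Since α = 1 ≤ 1 and β > 1, the Beta density is monotone decreasing on [0,1]; the mode is at 0.
Mean = 1/(1+6) = 0.143.
The mean is pulled above the mode by the posterior's right skew.

MAP = 0.000, posterior mean = 0.143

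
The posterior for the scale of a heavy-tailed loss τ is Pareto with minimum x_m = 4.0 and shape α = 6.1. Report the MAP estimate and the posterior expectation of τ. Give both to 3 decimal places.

MAP = 4.000, posterior mean = 4.784

The Pareto density is strictly decreasing on [x_m, ∞), so the mode is x_m = 4.000.
Mean = α·x_m/(α−1) = 6.1·4.0/5.1 = 4.784.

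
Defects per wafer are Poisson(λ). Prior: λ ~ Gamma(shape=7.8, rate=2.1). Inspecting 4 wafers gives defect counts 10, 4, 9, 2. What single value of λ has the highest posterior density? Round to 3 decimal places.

5.213

Σ counts = 25. Posterior: Gamma(shape = 7.8+25 = 32.8, rate = 2.1+4 = 6.1).
Mode = (α−1)/β = 31.8/6.1 = 5.213.
Mean = α/β = 32.8/6.1 = 5.377.
This is the posterior mode — the MAP estimate.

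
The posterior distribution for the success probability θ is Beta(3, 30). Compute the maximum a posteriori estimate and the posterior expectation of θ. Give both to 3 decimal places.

Mode = (3−1)/(3+30−2) = 2/31 = 0.065.
Mean = 3/(3+30) = 3/33 = 0.091.

MAP = 0.065; posterior mean = 0.091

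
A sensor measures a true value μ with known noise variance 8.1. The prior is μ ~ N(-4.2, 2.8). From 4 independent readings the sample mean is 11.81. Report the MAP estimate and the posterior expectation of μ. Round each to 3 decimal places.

Posterior for μ is Normal. Precision-weighted mean: (1/2.8·-4.2 + 4/8.1·11.81) / (1/2.8 + 4/8.1) = 5.091.
A Normal posterior is symmetric, so mode = mean.

MAP = 5.091, posterior mean = 5.091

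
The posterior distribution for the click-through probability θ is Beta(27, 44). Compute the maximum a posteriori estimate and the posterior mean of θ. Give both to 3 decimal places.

maximum a posteriori estimate = 0.377, posterior mean = 0.380

Mode = (27−1)/(27+44−2) = 26/69 = 0.377.
Mean = 27/(27+44) = 27/71 = 0.380.
Mean > mode: the posterior has a right tail.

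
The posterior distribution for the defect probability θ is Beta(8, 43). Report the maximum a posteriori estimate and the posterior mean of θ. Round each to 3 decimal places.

θ_MAP = 0.143, E[θ|data] = 0.157

Mode = (8−1)/(8+43−2) = 7/49 = 0.143.
Mean = 8/(8+43) = 8/51 = 0.157.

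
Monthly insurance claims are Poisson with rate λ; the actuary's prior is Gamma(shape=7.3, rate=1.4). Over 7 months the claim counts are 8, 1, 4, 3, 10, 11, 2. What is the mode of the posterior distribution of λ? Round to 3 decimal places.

5.393

Σ counts = 39. Posterior: Gamma(shape = 7.3+39 = 46.3, rate = 1.4+7 = 8.4).
Mode = (α−1)/β = 45.3/8.4 = 5.393.
Mean = α/β = 46.3/8.4 = 5.512.
This is the posterior mode — the MAP estimate.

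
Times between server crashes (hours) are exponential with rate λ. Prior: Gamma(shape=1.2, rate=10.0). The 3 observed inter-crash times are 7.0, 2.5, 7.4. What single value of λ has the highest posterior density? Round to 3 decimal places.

0.119

Σ times = 16.9. Posterior: Gamma(shape = 1.2+3 = 4.2, rate = 10.0+16.9 = 26.9).
Mode = (α−1)/β = 3.2/26.9 = 0.119.
Mean = α/β = 4.2/26.9 = 0.156.
This is the posterior mode — the MAP estimate.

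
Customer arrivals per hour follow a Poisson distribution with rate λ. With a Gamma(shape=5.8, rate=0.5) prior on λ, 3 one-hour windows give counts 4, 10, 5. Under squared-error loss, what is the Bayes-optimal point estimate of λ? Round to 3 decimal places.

7.086

Σ counts = 19. Posterior: Gamma(shape = 5.8+19 = 24.8, rate = 0.5+3 = 3.5).
Mode = (α−1)/β = 23.8/3.5 = 6.800.
Mean = α/β = 24.8/3.5 = 7.086.
Squared-error loss ⇒ the optimal estimator is the posterior mean.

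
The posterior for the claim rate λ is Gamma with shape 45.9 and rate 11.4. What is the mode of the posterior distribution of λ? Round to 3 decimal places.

3.939

Mode = (α−1)/β = 44.9/11.4 = 3.939.
Mean = α/β = 45.9/11.4 = 4.026.
This is the posterior mode — the MAP estimate.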